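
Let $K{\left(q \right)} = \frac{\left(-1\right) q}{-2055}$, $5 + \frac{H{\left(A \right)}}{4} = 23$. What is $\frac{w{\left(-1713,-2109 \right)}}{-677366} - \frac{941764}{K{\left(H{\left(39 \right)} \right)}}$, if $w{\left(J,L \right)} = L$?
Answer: $- \frac{27310903486364}{1016049} \approx -2.688 \cdot 10^{7}$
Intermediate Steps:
$H{\left(A \right)} = 72$ ($H{\left(A \right)} = -20 + 4 \cdot 23 = -20 + 92 = 72$)
$K{\left(q \right)} = \frac{q}{2055}$ ($K{\left(q \right)} = - q \left(- \frac{1}{2055}\right) = \frac{q}{2055}$)
$\frac{w{\left(-1713,-2109 \right)}}{-677366} - \frac{941764}{K{\left(H{\left(39 \right)} \right)}} = - \frac{2109}{-677366} - \frac{941764}{\frac{1}{2055} \cdot 72} = \left(-2109\right) \left(- \frac{1}{677366}\right) - \frac{941764}{\frac{24}{685}} = \frac{2109}{677366} - \frac{161277085}{6} = - \frac{27310903486364}{1016049}$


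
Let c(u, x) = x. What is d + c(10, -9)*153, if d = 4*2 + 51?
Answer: -1318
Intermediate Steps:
d = 59 (d = 8 + 51 = 59)
d + c(10, -9)*153 = 59 - 9*153 = 59 - 1377 = -1318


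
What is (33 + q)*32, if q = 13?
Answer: 1472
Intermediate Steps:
(33 + q)*32 = (33 + 13)*32 = 46*32 = 1472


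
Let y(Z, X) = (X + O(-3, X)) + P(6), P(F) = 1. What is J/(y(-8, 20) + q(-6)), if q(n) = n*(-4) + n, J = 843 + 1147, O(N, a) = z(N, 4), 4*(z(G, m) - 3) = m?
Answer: 1990/43 ≈ 46.279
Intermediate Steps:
z(G, m) = 3 + m/4
O(N, a) = 4 (O(N, a) = 3 + (1/4)*4 = 3 + 1 = 4)
J = 1990
y(Z, X) = 5 + X (y(Z, X) = (X + 4) + 1 = (4 + X) + 1 = 5 + X)
q(n) = -3*n (q(n) = -4*n + n = -3*n)
J/(y(-8, 20) + q(-6)) = 1990/((5 + 20) - 3*(-6)) = 1990/(25 + 18) = 1990/43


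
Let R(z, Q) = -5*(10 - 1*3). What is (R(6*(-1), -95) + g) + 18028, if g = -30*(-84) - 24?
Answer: 20489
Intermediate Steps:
g = 2496 (g = 2520 - 24 = 2496)
R(z, Q) = -35 (R(z, Q) = -5*(10 - 3) = -5*7 = -35)
(R(6*(-1), -95) + g) + 18028 = (-35 + 2496) + 18028 = 2461 + 18028 = 20489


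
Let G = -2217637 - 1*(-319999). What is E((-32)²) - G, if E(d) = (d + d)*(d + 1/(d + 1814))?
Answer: 5668608034/1419 ≈ 3.9948e+6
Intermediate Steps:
E(d) = 2*d*(d + 1/(1814 + d)) (E(d) = (2*d)*(d + 1/(1814 + d)) = 2*d*(d + 1/(1814 + d)))
G = -1897638 (G = -2217637 + 319999 = -1897638)
E((-32)²) - G = 2*(-32)²*(1 + ((-32)²)² + 1814*(-32)²)/(1814 + (-32)²) - 1*(-1897638) = 2*1024*(1 + 1024² + 1814*1024)/(1814 + 1024) + 1897638 = 2*1024*(1 + 1048576 + 1857536)/2838 + 1897638 = 2*1024*(1/2838)*2906113 + 1897638 = 2975859712/1419 + 1897638 = 5668608034/1419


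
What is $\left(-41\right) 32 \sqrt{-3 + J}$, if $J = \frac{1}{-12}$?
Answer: $- \frac{656 i \sqrt{111}}{3} \approx - 2303.8 i$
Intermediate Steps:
$J = - \frac{1}{12} \approx -0.083333$
$\left(-41\right) 32 \sqrt{-3 + J} = \left(-41\right) 32 \sqrt{-3 - \frac{1}{12}} = - 1312 \sqrt{- \frac{37}{12}} = - 1312 \frac{i \sqrt{111}}{6} = - \frac{656 i \sqrt{111}}{3}$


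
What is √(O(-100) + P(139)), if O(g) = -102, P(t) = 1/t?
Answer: I*√1970603/139 ≈ 10.099*I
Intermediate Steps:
√(O(-100) + P(139)) = √(-102 + 1/139) = √(-14177/139) = I*√1970603/139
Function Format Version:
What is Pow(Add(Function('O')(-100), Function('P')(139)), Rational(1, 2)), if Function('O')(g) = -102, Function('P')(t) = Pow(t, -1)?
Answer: Mul(Rational(1, 139), I, Pow(1970603, Rational(1, 2))) ≈ Mul(10.099, I)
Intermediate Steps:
Pow(Add(Function('O')(-100), Function('P')(139)), Rational(1, 2)) = Pow(Add(-102, Pow(139, -1)), Rational(1, 2)) = Pow(Add(-102, Rational(1, 139)), Rational(1, 2)) = Pow(Rational(-14177, 139), Rational(1, 2)) = Mul(Rational(1, 139), I, Pow(1970603, Rational(1, 2)))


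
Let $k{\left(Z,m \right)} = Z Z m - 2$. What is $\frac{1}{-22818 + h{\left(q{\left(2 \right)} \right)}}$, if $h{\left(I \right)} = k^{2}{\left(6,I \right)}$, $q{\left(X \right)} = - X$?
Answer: $- \frac{1}{17342} \approx -5.7663 \cdot 10^{-5}$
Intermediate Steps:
$k{\left(Z,m \right)} = -2 + m Z^{2}$ ($k{\left(Z,m \right)} = Z^{2} m - 2 = m Z^{2} - 2 = -2 + m Z^{2}$)
$h{\left(I \right)} = \left(-2 + 36 I\right)^{2}$ ($h{\left(I \right)} = \left(-2 + I 6^{2}\right)^{2} = \left(-2 + I 36\right)^{2} = \left(-2 + 36 I\right)^{2}$)
$\frac{1}{-22818 + h{\left(q{\left(2 \right)} \right)}} = \frac{1}{-22818 + 4 \left(-1 + 18 \left(\left(-1\right) 2\right)\right)^{2}} = \frac{1}{-22818 + 4 \left(-1 + 18 \left(-2\right)\right)^{2}} = \frac{1}{-22818 + 4 \left(-1 - 36\right)^{2}} = \frac{1}{-22818 + 4 \left(-37\right)^{2}} = \frac{1}{-22818 + 4 \cdot 1369} = \frac{1}{-22818 + 5476} = \frac{1}{-17342} = - \frac{1}{17342}$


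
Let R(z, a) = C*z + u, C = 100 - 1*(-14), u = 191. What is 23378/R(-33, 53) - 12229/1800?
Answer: -85750159/6427800 ≈ -13.341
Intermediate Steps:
C = 114 (C = 100 + 14 = 114)
R(z, a) = 191 + 114*z (R(z, a) = 114*z + 191 = 191 + 114*z)
23378/R(-33, 53) - 12229/1800 = 23378/(191 + 114*(-33)) - 12229/1800 = 23378/(191 - 3762) - 12229*1/1800 = 23378/(-3571) - 12229/1800 = 23378*(-1/3571) - 12229/1800 = -23378/3571 - 12229/1800 = -85750159/6427800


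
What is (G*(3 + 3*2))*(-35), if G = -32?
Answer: 10080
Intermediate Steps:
(G*(3 + 3*2))*(-35) = -32*(3 + 3*2)*(-35) = -32*(3 + 6)*(-35) = -32*9*(-35) = -288*(-35) = 10080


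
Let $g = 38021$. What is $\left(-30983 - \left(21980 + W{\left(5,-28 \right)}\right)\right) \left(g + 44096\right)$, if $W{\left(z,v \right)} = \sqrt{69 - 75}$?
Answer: $-4349162671 - 82117 i \sqrt{6} \approx -4.3492 \cdot 10^{9} - 2.0114 \cdot 10^{5} i$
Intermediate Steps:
$W{\left(z,v \right)} = i \sqrt{6}$ ($W{\left(z,v \right)} = \sqrt{-6} = i \sqrt{6}$)
$\left(-30983 - \left(21980 + W{\left(5,-28 \right)}\right)\right) \left(g + 44096\right) = \left(-30983 - \left(21980 + i \sqrt{6}\right)\right) \left(38021 + 44096\right) = \left(-30983 - \left(21980 + i \sqrt{6}\right)\right) 82117 = \left(-52963 - i \sqrt{6}\right) 82117 = -4349162671 - 82117 i \sqrt{6}$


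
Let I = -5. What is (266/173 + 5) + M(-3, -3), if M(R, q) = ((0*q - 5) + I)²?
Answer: 18431/173 ≈ 106.54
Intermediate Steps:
M(R, q) = 100 (M(R, q) = ((0*q - 5) - 5)² = ((0 - 5) - 5)² = (-5 - 5)² = (-10)² = 100)
(266/173 + 5) + M(-3, -3) = (266/173 + 5) + 100 = 1131/173 + 100 = 18431/173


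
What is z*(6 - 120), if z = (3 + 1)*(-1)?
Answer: 456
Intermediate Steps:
z = -4 (z = 4*(-1) = -4)
z*(6 - 120) = -4*(6 - 120) = -4*(-114) = 456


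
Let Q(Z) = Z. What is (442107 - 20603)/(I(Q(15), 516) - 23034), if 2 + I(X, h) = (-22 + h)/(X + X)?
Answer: -6322560/345293 ≈ -18.311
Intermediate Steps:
I(X, h) = -2 + (-22 + h)/(2*X) (I(X, h) = -2 + (-22 + h)/(X + X) = -2 + (-22 + h)/((2*X)) = -2 + (-22 + h)*(1/(2*X)) = -2 + (-22 + h)/(2*X))
(442107 - 20603)/(I(Q(15), 516) - 23034) = (442107 - 20603)/((½)*(-22 + 516 - 4*15)/15 - 23034) = 421504/((½)*(1/15)*(-22 + 516 - 60) - 23034) = 421504/((½)*(1/15)*434 - 23034) = 421504/(217/15 - 23034) = 421504/(-345293/15) = 421504*(-15/345293) = -6322560/345293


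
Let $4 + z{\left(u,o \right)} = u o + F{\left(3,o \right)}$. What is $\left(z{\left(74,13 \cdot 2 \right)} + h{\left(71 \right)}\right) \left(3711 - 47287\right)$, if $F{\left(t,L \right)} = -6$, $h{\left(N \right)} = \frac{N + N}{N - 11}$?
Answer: $- \frac{1252613908}{15} \approx -8.3508 \cdot 10^{7}$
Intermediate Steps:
$h{\left(N \right)} = \frac{2 N}{-11 + N}$
$z{\left(u,o \right)} = -10 + o u$ ($z{\left(u,o \right)} = -4 + \left(u o - 6\right) = -4 + \left(o u - 6\right) = -4 + \left(-6 + o u\right) = -10 + o u$)
$\left(z{\left(74,13 \cdot 2 \right)} + h{\left(71 \right)}\right) \left(3711 - 47287\right) = \left(\left(-10 + 13 \cdot 2 \cdot 74\right) + 2 \cdot 71 \frac{1}{-11 + 71}\right) \left(3711 - 47287\right) = \left(\left(-10 + 26 \cdot 74\right) + 2 \cdot 71 \cdot \frac{1}{60}\right) \left(-43576\right) = \left(\left(-10 + 1924\right) + 2 \cdot 71 \cdot \frac{1}{60}\right) \left(-43576\right) = \left(1914 + \frac{71}{30}\right) \left(-43576\right) = \frac{57491}{30} \left(-43576\right) = - \frac{1252613908}{15}$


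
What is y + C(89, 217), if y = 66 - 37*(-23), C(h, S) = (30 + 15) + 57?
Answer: 1019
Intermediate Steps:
C(h, S) = 102 (C(h, S) = 45 + 57 = 102)
y = 917 (y = 66 + 851 = 917)
y + C(89, 217) = 917 + 102 = 1019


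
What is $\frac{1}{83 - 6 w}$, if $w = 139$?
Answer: $- \frac{1}{751} \approx -0.0013316$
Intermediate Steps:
$\frac{1}{83 - 6 w} = \frac{1}{83 - 834} = \frac{1}{-751} = - \frac{1}{751}$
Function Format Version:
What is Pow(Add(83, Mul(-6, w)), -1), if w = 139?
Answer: Rational(-1, 751) ≈ -0.0013316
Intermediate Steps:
Pow(Add(83, Mul(-6, w)), -1) = Pow(Add(83, Mul(-6, 139)), -1) = Pow(Add(83, -834), -1) = Pow(-751, -1) = Rational(-1, 751)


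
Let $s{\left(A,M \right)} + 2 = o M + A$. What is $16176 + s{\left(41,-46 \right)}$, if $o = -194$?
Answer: $25139$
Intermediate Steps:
$s{\left(A,M \right)} = -2 + A - 194 M$ ($s{\left(A,M \right)} = -2 + \left(- 194 M + A\right) = -2 + \left(A - 194 M\right) = -2 + A - 194 M$)
$16176 + s{\left(41,-46 \right)} = 16176 - -8963 = 16176 + \left(-2 + 41 + 8924\right) = 16176 + 8963 = 25139$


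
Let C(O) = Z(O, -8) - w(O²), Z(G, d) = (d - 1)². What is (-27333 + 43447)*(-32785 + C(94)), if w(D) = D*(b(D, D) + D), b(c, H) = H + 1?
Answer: -2516867123848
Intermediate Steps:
b(c, H) = 1 + H
Z(G, d) = (-1 + d)²
w(D) = D*(1 + 2*D) (w(D) = D*((1 + D) + D) = D*(1 + 2*D))
C(O) = 81 - O²*(1 + 2*O²) (C(O) = (-1 - 8)² - O²*(1 + 2*O²) = (-9)² - O²*(1 + 2*O²) = 81 - O²*(1 + 2*O²))
(-27333 + 43447)*(-32785 + C(94)) = (-27333 + 43447)*(-32785 + (81 - 1*94² - 2*94⁴)) = 16114*(-32785 + (81 - 1*8836 - 2*78074896)) = 16114*(-32785 + (81 - 8836 - 156149792)) = 16114*(-32785 - 156158547) = 16114*(-156191332) = -2516867123848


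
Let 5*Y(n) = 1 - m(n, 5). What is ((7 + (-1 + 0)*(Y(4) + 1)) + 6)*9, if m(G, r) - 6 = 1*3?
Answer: 612/5 ≈ 122.40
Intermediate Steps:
m(G, r) = 9 (m(G, r) = 6 + 1*3 = 6 + 3 = 9)
Y(n) = -8/5 (Y(n) = (1 - 1*9)/5 = (1 - 9)/5 = (⅕)*(-8) = -8/5)
((7 + (-1 + 0)*(Y(4) + 1)) + 6)*9 = ((7 + (-1 + 0)*(-8/5 + 1)) + 6)*9 = ((7 - 1*(-⅗)) + 6)*9 = ((7 + ⅗) + 6)*9 = (38/5 + 6)*9 = (68/5)*9 = 612/5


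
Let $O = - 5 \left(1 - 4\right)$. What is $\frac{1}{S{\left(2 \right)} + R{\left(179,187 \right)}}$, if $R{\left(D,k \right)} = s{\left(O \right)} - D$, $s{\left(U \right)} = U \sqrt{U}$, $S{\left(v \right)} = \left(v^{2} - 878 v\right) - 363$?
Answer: $- \frac{2294}{5259061} - \frac{15 \sqrt{15}}{5259061} \approx -0.00044725$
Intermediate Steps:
$S{\left(v \right)} = -363 + v^{2} - 878 v$
$O = 15$ ($O = \left(-5\right) \left(-3\right) = 15$)
$s{\left(U \right)} = U^{\frac{3}{2}}$
$R{\left(D,k \right)} = - D + 15 \sqrt{15}$ ($R{\left(D,k \right)} = 15^{\frac{3}{2}} - D = 15 \sqrt{15} - D = - D + 15 \sqrt{15}$)
$\frac{1}{S{\left(2 \right)} + R{\left(179,187 \right)}} = \frac{1}{\left(-363 + 2^{2} - 1756\right) + \left(\left(-1\right) 179 + 15 \sqrt{15}\right)} = \frac{1}{\left(-363 + 4 - 1756\right) - \left(179 - 15 \sqrt{15}\right)} = \frac{1}{-2115 - \left(179 - 15 \sqrt{15}\right)} = \frac{1}{-2294 + 15 \sqrt{15}}$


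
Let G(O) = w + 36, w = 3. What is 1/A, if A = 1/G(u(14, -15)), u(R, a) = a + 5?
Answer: 39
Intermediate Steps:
u(R, a) = 5 + a
G(O) = 39 (G(O) = 3 + 36 = 39)
A = 1/39 ≈ 0.025641
1/A = 1/(1/39) = 39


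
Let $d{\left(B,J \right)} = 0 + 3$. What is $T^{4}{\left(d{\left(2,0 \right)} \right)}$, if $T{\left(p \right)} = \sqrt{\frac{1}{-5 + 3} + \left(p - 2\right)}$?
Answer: $\frac{1}{4} \approx 0.25$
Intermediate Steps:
$d{\left(B,J \right)} = 3$
$T{\left(p \right)} = \sqrt{- \frac{5}{2} + p}$ ($T{\left(p \right)} = \sqrt{\frac{1}{-2} + \left(p - 2\right)} = \sqrt{- \frac{1}{2} + \left(-2 + p\right)} = \sqrt{- \frac{5}{2} + p}$)
$T^{4}{\left(d{\left(2,0 \right)} \right)} = \left(\frac{\sqrt{-10 + 4 \cdot 3}}{2}\right)^{4} = \left(\frac{\sqrt{-10 + 12}}{2}\right)^{4} = \left(\frac{\sqrt{2}}{2}\right)^{4} = \frac{1}{4}$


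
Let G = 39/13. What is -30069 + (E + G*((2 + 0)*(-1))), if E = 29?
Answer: -30046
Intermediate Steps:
G = 3 (G = 39*(1/13) = 3)
-30069 + (E + G*((2 + 0)*(-1))) = -30069 + (29 + 3*((2 + 0)*(-1))) = -30069 + (29 + 3*(2*(-1))) = -30069 + (29 + 3*(-2)) = -30069 + (29 - 6) = -30069 + 23 = -30046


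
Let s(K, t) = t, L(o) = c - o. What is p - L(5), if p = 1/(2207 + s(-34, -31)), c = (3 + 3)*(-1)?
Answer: 23937/2176 ≈ 11.000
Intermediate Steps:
c = -6 (c = 6*(-1) = -6)
L(o) = -6 - o
p = 1/2176 (p = 1/(2207 - 31) = 1/2176 ≈ 0.00045956)
p - L(5) = 1/2176 - (-6 - 1*5) = 1/2176 - (-6 - 5) = 1/2176 - 1*(-11) = 1/2176 + 11 = 23937/2176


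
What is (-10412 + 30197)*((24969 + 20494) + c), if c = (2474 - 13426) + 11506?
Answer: 910446345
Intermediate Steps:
c = 554 (c = -10952 + 11506 = 554)
(-10412 + 30197)*((24969 + 20494) + c) = (-10412 + 30197)*((24969 + 20494) + 554) = 19785*(45463 + 554) = 19785*46017 = 910446345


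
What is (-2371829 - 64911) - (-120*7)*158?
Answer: -2304020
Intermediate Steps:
(-2371829 - 64911) - (-120*7)*158 = -2436740 - (-840)*158 = -2436740 - 1*(-132720) = -2436740 + 132720 = -2304020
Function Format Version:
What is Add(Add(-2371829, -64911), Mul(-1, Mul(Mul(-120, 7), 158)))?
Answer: -2304020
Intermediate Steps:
Add(Add(-2371829, -64911), Mul(-1, Mul(Mul(-120, 7), 158))) = Add(-2436740, Mul(-1, Mul(-840, 158))) = Add(-2436740, Mul(-1, -132720)) = Add(-2436740, 132720) = -2304020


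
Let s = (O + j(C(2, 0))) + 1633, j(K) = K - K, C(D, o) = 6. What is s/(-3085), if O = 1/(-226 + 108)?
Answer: -192693/364030 ≈ -0.52933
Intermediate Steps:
O = -1/118 (O = 1/(-118) = -1/118 ≈ -0.0084746)
j(K) = 0
s = 192693/118 (s = (-1/118 + 0) + 1633 = -1/118 + 1633 = 192693/118 ≈ 1633.0)
s/(-3085) = (192693/118)/(-3085) = (192693/118)*(-1/3085) = -192693/364030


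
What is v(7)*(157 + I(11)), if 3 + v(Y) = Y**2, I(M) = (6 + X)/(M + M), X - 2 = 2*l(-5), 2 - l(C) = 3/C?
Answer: 36248/5 ≈ 7249.6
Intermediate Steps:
l(C) = 2 - 3/C
X = 36/5 (X = 2 + 2*(2 - 3/(-5)) = 2 + 2*(2 - 3*(-1/5)) = 2 + 2*(2 + 3/5) = 2 + 2*(13/5) = 2 + 26/5 = 36/5 ≈ 7.2000)
I(M) = 33/(5*M) (I(M) = (6 + 36/5)/(M + M) = 66/(5*((2*M))) = 66*(1/(2*M))/5 = 33/(5*M))
v(Y) = -3 + Y**2
v(7)*(157 + I(11)) = (-3 + 7**2)*(157 + (33/5)/11) = (-3 + 49)*(157 + (33/5)*(1/11)) = 46*(157 + 3/5) = 46*(788/5) = 36248/5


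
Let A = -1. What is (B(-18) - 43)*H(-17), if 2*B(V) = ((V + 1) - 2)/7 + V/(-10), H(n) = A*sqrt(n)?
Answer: 1521*I*sqrt(17)/35 ≈ 179.18*I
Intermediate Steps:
H(n) = -sqrt(n)
B(V) = -1/14 + 3*V/140 (B(V) = (((V + 1) - 2)/7 + V/(-10))/2 = (((1 + V) - 2)*(1/7) + V*(-1/10))/2 = ((-1 + V)*(1/7) - V/10)/2 = ((-1/7 + V/7) - V/10)/2 = (-1/7 + 3*V/70)/2 = -1/14 + 3*V/140)
(B(-18) - 43)*H(-17) = ((-1/14 + (3/140)*(-18)) - 43)*(-sqrt(-17)) = ((-1/14 - 27/70) - 43)*(-I*sqrt(17)) = (-16/35 - 43)*(-I*sqrt(17)) = -(-1521)*I*sqrt(17)/35 = 1521*I*sqrt(17)/35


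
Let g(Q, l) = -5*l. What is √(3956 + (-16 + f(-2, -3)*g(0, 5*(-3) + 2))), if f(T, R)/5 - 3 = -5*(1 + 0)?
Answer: √3290 ≈ 57.359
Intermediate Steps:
f(T, R) = -10 (f(T, R) = 15 + 5*(-5*(1 + 0)) = 15 + 5*(-5*1) = 15 + 5*(-5) = 15 - 25 = -10)
√(3956 + (-16 + f(-2, -3)*g(0, 5*(-3) + 2))) = √(3956 + (-16 - (-50)*(5*(-3) + 2))) = √(3956 + (-16 - (-50)*(-15 + 2))) = √(3956 + (-16 - (-50)*(-13))) = √(3956 + (-16 - 10*65)) = √(3956 + (-16 - 650)) = √(3956 - 666) = √3290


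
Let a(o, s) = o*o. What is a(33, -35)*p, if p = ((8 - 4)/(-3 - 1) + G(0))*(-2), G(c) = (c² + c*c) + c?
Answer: 2178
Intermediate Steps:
G(c) = c + 2*c² (G(c) = (c² + c²) + c = 2*c² + c = c + 2*c²)
a(o, s) = o²
p = 2 (p = ((8 - 4)/(-3 - 1) + 0*(1 + 2*0))*(-2) = (4/(-4) + 0*(1 + 0))*(-2) = (4*(-¼) + 0*1)*(-2) = (-1 + 0)*(-2) = -1*(-2) = 2)
a(33, -35)*p = 33²*2 = 1089*2 = 2178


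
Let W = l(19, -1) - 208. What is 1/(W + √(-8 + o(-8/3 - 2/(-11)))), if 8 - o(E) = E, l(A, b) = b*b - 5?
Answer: -3498/741535 - √2706/1483070 ≈ -0.0047523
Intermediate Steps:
l(A, b) = -5 + b² (l(A, b) = b² - 5 = -5 + b²)
o(E) = 8 - E
W = -212 (W = (-5 + (-1)²) - 208 = (-5 + 1) - 208 = -4 - 208 = -212)
1/(W + √(-8 + o(-8/3 - 2/(-11)))) = 1/(-212 + √(-8 + (8 - (-8/3 - 2/(-11))))) = 1/(-212 + √(-8 + (8 - (-8*⅓ - 2*(-1/11))))) = 1/(-212 + √(-8 + (8 - (-8/3 + 2/11)))) = 1/(-212 + √(-8 + (8 - 1*(-82/33)))) = 1/(-212 + √(-8 + (8 + 82/33))) = 1/(-212 + √(-8 + 346/33)) = 1/(-212 + √(82/33)) = 1/(-212 + √2706/33)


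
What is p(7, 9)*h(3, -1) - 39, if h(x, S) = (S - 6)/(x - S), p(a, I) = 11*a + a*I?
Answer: -284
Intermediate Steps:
p(a, I) = 11*a + I*a
h(x, S) = (-6 + S)/(x - S)
p(7, 9)*h(3, -1) - 39 = (7*(11 + 9))*((6 - 1*(-1))/(-1 - 1*3)) - 39 = (7*20)*((6 + 1)/(-1 - 3)) - 39 = 140*(7/(-4)) - 39 = 140*(-¼*7) - 39 = 140*(-7/4) - 39 = -245 - 39 = -284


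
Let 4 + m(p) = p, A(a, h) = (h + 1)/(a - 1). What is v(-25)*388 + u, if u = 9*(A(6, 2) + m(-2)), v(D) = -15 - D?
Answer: 19157/5 ≈ 3831.4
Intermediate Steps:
A(a, h) = (1 + h)/(-1 + a)
m(p) = -4 + p
u = -243/5 (u = 9*((1 + 2)/(-1 + 6) + (-4 - 2)) = 9*(3/5 - 6) = 9*((⅕)*3 - 6) = 9*(⅗ - 6) = 9*(-27/5) = -243/5 ≈ -48.600)
v(-25)*388 + u = (-15 - 1*(-25))*388 - 243/5 = (-15 + 25)*388 - 243/5 = 10*388 - 243/5 = 3880 - 243/5 = 19157/5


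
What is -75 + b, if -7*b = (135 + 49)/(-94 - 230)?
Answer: -42479/567 ≈ -74.919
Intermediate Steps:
b = 46/567 (b = -(135 + 49)/(7*(-94 - 230)) = -184/(7*(-324)) = -184*(-1)/(7*324) = -1/7*(-46/81) = 46/567 ≈ 0.081129)
-75 + b = -75 + 46/567 = -42479/567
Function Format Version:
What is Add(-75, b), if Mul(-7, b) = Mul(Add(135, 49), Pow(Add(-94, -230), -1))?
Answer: Rational(-42479, 567) ≈ -74.919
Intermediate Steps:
b = Rational(46, 567) (b = Mul(Rational(-1, 7), Mul(Add(135, 49), Pow(Add(-94, -230), -1))) = Mul(Rational(-1, 7), Mul(184, Pow(-324, -1))) = Mul(Rational(-1, 7), Mul(184, Rational(-1, 324))) = Mul(Rational(-1, 7), Rational(-46, 81)) = Rational(46, 567) ≈ 0.081129)
Add(-75, b) = Add(-75, Rational(46, 567)) = Rational(-42479, 567)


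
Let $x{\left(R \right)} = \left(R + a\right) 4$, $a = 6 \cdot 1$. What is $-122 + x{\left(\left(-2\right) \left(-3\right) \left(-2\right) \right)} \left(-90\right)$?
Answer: $2038$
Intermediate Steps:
$a = 6$
$x{\left(R \right)} = 24 + 4 R$ ($x{\left(R \right)} = \left(R + 6\right) 4 = \left(6 + R\right) 4 = 24 + 4 R$)
$-122 + x{\left(\left(-2\right) \left(-3\right) \left(-2\right) \right)} \left(-90\right) = -122 + \left(24 + 4 \left(-2\right) \left(-3\right) \left(-2\right)\right) \left(-90\right) = -122 + \left(24 + 4 \cdot 6 \left(-2\right)\right) \left(-90\right) = -122 + \left(24 + 4 \left(-12\right)\right) \left(-90\right) = -122 + \left(24 - 48\right) \left(-90\right) = -122 - -2160 = -122 + 2160 = 2038$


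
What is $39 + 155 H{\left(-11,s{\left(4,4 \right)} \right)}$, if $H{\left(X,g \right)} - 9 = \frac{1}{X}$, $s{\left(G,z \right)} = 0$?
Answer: $\frac{15619}{11} \approx 1419.9$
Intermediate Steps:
$H{\left(X,g \right)} = 9 + \frac{1}{X}$
$39 + 155 H{\left(-11,s{\left(4,4 \right)} \right)} = 39 + 155 \left(9 + \frac{1}{-11}\right) = 39 + 155 \left(9 - \frac{1}{11}\right) = 39 + 155 \cdot \frac{98}{11} = 39 + \frac{15190}{11} = \frac{15619}{11}$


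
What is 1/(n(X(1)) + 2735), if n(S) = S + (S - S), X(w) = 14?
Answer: 1/2749 ≈ 0.00036377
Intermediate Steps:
n(S) = S (n(S) = S + 0 = S)
1/(n(X(1)) + 2735) = 1/(14 + 2735) = 1/2749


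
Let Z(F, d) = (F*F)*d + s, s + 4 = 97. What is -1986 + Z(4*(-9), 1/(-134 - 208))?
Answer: -36039/19 ≈ -1896.8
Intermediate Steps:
s = 93 (s = -4 + 97 = 93)
Z(F, d) = 93 + d*F² (Z(F, d) = (F*F)*d + 93 = F²*d + 93 = d*F² + 93 = 93 + d*F²)
-1986 + Z(4*(-9), 1/(-134 - 208)) = -1986 + (93 + (4*(-9))²/(-134 - 208)) = -1986 + (93 + (-36)²/(-342)) = -1986 + (93 - 1/342*1296) = -1986 + (93 - 72/19) = -1986 + 1695/19 = -36039/19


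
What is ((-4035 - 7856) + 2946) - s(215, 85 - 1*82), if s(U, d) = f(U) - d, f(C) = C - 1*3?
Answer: -9154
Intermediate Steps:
f(C) = -3 + C (f(C) = C - 3 = -3 + C)
s(U, d) = -3 + U - d (s(U, d) = (-3 + U) - d = -3 + U - d)
((-4035 - 7856) + 2946) - s(215, 85 - 1*82) = ((-4035 - 7856) + 2946) - (-3 + 215 - (85 - 1*82)) = (-11891 + 2946) - (-3 + 215 - (85 - 82)) = -8945 - (-3 + 215 - 1*3) = -8945 - (-3 + 215 - 3) = -8945 - 1*209 = -8945 - 209 = -9154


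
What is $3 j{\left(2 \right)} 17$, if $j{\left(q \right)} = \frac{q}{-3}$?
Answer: $-34$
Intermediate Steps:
$j{\left(q \right)} = - \frac{q}{3}$ ($j{\left(q \right)} = q \left(- \frac{1}{3}\right) = - \frac{q}{3}$)
$3 j{\left(2 \right)} 17 = 3 \left(\left(- \frac{1}{3}\right) 2\right) 17 = 3 \left(- \frac{2}{3}\right) 17 = \left(-2\right) 17 = -34$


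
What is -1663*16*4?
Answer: -106432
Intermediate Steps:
-1663*16*4 = -106432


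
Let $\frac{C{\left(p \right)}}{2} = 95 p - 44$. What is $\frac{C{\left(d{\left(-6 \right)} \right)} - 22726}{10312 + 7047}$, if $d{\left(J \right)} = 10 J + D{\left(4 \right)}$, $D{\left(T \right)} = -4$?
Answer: $- \frac{34974}{17359} \approx -2.0147$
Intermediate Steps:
$d{\left(J \right)} = -4 + 10 J$ ($d{\left(J \right)} = 10 J - 4 = -4 + 10 J$)
$C{\left(p \right)} = -88 + 190 p$ ($C{\left(p \right)} = 2 \left(95 p - 44\right) = 2 \left(-44 + 95 p\right) = -88 + 190 p$)
$\frac{C{\left(d{\left(-6 \right)} \right)} - 22726}{10312 + 7047} = \frac{\left(-88 + 190 \left(-4 + 10 \left(-6\right)\right)\right) - 22726}{10312 + 7047} = \frac{\left(-88 + 190 \left(-4 - 60\right)\right) - 22726}{17359} = \left(\left(-88 + 190 \left(-64\right)\right) - 22726\right) \frac{1}{17359} = \left(\left(-88 - 12160\right) - 22726\right) \frac{1}{17359} = \left(-12248 - 22726\right) \frac{1}{17359} = \left(-34974\right) \frac{1}{17359} = - \frac{34974}{17359}$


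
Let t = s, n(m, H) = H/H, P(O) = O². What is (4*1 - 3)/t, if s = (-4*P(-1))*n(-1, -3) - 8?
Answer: -1/12 ≈ -0.083333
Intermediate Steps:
n(m, H) = 1
s = -12 (s = -4*(-1)²*1 - 8 = -4*1*1 - 8 = -4*1 - 8 = -4 - 8 = -12)
t = -12
(4*1 - 3)/t = (4*1 - 3)/(-12) = -(4 - 3)/12 = -1/12*1 = -1/12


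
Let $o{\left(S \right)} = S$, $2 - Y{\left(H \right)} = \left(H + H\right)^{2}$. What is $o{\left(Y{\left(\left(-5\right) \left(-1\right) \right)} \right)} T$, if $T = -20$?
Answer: $1960$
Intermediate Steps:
$Y{\left(H \right)} = 2 - 4 H^{2}$ ($Y{\left(H \right)} = 2 - \left(H + H\right)^{2} = 2 - \left(2 H\right)^{2} = 2 - 4 H^{2}$)
$o{\left(Y{\left(\left(-5\right) \left(-1\right) \right)} \right)} T = \left(2 - 4 \left(\left(-5\right) \left(-1\right)\right)^{2}\right) \left(-20\right) = \left(2 - 4 \cdot 5^{2}\right) \left(-20\right) = \left(2 - 100\right) \left(-20\right) = \left(-98\right) \left(-20\right) = 1960$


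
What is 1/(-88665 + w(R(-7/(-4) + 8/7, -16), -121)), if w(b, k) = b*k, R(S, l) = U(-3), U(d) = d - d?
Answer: -1/88665 ≈ -1.1278e-5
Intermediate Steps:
U(d) = 0
R(S, l) = 0
1/(-88665 + w(R(-7/(-4) + 8/7, -16), -121)) = 1/(-88665 + 0*(-121)) = 1/(-88665 + 0) = 1/(-88665) = -1/88665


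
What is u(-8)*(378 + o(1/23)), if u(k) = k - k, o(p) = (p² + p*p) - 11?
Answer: 0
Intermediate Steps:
o(p) = -11 + 2*p² (o(p) = (p² + p²) - 11 = 2*p² - 11 = -11 + 2*p²)
u(k) = 0
u(-8)*(378 + o(1/23)) = 0*(378 + (-11 + 2*(1/23)²)) = 0*(378 + (-11 + 2*(1/529))) = 0*(378 + (-11 + 2/529)) = 0*(378 - 5817/529) = 0*(194145/529) = 0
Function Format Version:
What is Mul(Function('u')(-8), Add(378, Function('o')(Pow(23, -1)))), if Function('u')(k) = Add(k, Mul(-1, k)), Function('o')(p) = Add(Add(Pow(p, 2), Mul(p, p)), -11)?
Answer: 0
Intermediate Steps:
Function('o')(p) = Add(-11, Mul(2, Pow(p, 2))) (Function('o')(p) = Add(Add(Pow(p, 2), Pow(p, 2)), -11) = Add(Mul(2, Pow(p, 2)), -11) = Add(-11, Mul(2, Pow(p, 2))))
Function('u')(k) = 0
Mul(Function('u')(-8), Add(378, Function('o')(Pow(23, -1)))) = Mul(0, Add(378, Add(-11, Mul(2, Pow(Pow(23, -1), 2))))) = Mul(0, Add(378, Add(-11, Mul(2, Pow(Rational(1, 23), 2))))) = Mul(0, Add(378, Add(-11, Mul(2, Rational(1, 529))))) = Mul(0, Add(378, Add(-11, Rational(2, 529)))) = Mul(0, Add(378, Rational(-5817, 529))) = Mul(0, Rational(194145, 529)) = 0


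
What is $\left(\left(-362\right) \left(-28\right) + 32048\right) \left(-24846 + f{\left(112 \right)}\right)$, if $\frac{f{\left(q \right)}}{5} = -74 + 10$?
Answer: $-1061602544$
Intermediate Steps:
$f{\left(q \right)} = -320$ ($f{\left(q \right)} = 5 \left(-74 + 10\right) = 5 \left(-64\right) = -320$)
$\left(\left(-362\right) \left(-28\right) + 32048\right) \left(-24846 + f{\left(112 \right)}\right) = \left(\left(-362\right) \left(-28\right) + 32048\right) \left(-24846 - 320\right) = \left(10136 + 32048\right) \left(-25166\right) = 42184 \left(-25166\right) = -1061602544$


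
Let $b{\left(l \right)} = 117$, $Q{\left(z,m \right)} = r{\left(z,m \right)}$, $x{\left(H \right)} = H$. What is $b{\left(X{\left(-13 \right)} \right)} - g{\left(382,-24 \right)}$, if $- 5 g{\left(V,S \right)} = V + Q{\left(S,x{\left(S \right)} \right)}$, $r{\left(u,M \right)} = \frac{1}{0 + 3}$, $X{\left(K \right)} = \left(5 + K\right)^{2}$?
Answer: $\frac{2902}{15} \approx 193.47$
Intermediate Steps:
$r{\left(u,M \right)} = \frac{1}{3}$
$Q{\left(z,m \right)} = \frac{1}{3}$
$g{\left(V,S \right)} = - \frac{1}{15} - \frac{V}{5}$ ($g{\left(V,S \right)} = - \frac{V + \frac{1}{3}}{5} = - \frac{\frac{1}{3} + V}{5} = - \frac{1}{15} - \frac{V}{5}$)
$b{\left(X{\left(-13 \right)} \right)} - g{\left(382,-24 \right)} = 117 - \left(- \frac{1}{15} - \frac{382}{5}\right) = 117 - - \frac{1147}{15} = 117 + \frac{1147}{15} = \frac{2902}{15}$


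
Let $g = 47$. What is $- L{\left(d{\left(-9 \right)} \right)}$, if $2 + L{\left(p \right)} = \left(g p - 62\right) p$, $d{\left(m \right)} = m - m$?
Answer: $2$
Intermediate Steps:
$d{\left(m \right)} = 0$
$L{\left(p \right)} = -2 + p \left(-62 + 47 p\right)$ ($L{\left(p \right)} = -2 + \left(47 p - 62\right) p = -2 + \left(-62 + 47 p\right) p = -2 + p \left(-62 + 47 p\right)$)
$- L{\left(d{\left(-9 \right)} \right)} = - (-2 - 0 + 47 \cdot 0^{2}) = - (-2 + 0 + 47 \cdot 0) = - (-2 + 0 + 0) = \left(-1\right) \left(-2\right) = 2$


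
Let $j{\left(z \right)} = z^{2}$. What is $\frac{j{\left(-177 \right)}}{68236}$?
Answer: $\frac{31329}{68236} \approx 0.45913$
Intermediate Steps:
$\frac{j{\left(-177 \right)}}{68236} = \frac{\left(-177\right)^{2}}{68236} = 31329 \cdot \frac{1}{68236} = \frac{31329}{68236}$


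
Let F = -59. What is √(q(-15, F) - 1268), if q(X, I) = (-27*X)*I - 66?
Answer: I*√25229 ≈ 158.84*I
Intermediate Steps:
q(X, I) = -66 - 27*I*X (q(X, I) = -27*I*X - 66 = -66 - 27*I*X)
√(q(-15, F) - 1268) = √((-66 - 27*(-59)*(-15)) - 1268) = √((-66 - 23895) - 1268) = √(-23961 - 1268) = √(-25229) = I*√25229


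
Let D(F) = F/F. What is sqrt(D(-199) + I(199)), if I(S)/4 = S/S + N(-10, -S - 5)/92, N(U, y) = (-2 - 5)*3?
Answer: sqrt(2162)/23 ≈ 2.0216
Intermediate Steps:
D(F) = 1
N(U, y) = -21 (N(U, y) = -7*3 = -21)
I(S) = 71/23 (I(S) = 4*(S/S - 21/92) = 4*(1 - 21*1/92) = 4*(1 - 21/92) = 4*(71/92) = 71/23)
sqrt(D(-199) + I(199)) = sqrt(1 + 71/23) = sqrt(94/23) = sqrt(2162)/23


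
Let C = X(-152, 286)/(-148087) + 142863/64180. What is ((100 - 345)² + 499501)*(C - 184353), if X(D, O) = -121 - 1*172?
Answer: -490175821141808624317/4752111830 ≈ -1.0315e+11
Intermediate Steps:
X(D, O) = -293 (X(D, O) = -121 - 172 = -293)
C = 21174957821/9504223660 (C = -293/(-148087) + 142863/64180 = -293*(-1/148087) + 142863*(1/64180) = 293/148087 + 142863/64180 = 21174957821/9504223660 ≈ 2.2280)
((100 - 345)² + 499501)*(C - 184353) = ((100 - 345)² + 499501)*(21174957821/9504223660 - 184353) = ((-245)² + 499501)*(-1752110969434159/9504223660) = (60025 + 499501)*(-1752110969434159/9504223660) = 559526*(-1752110969434159/9504223660) = -490175821141808624317/4752111830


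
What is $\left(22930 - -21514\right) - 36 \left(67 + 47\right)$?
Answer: $40340$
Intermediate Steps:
$\left(22930 - -21514\right) - 36 \left(67 + 47\right) = \left(22930 + 21514\right) - 4104 = 44444 - 4104 = 40340$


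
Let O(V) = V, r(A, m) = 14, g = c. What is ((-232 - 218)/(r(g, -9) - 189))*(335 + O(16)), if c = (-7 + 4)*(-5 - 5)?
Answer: 6318/7 ≈ 902.57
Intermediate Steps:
c = 30 (c = -3*(-10) = 30)
g = 30
((-232 - 218)/(r(g, -9) - 189))*(335 + O(16)) = ((-232 - 218)/(14 - 189))*(335 + 16) = -450/(-175)*351 = -450*(-1/175)*351 = (18/7)*351 = 6318/7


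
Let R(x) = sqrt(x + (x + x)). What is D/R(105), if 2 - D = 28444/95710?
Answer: 81488*sqrt(35)/5024775 ≈ 0.095942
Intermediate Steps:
D = 81488/47855 (D = 2 - 28444/95710 = 2 - 1*14222/47855 = 2 - 14222/47855 = 81488/47855 ≈ 1.7028)
R(x) = sqrt(3)*sqrt(x) (R(x) = sqrt(x + 2*x) = sqrt(3*x) = sqrt(3)*sqrt(x))
D/R(105) = 81488/(47855*((sqrt(3)*sqrt(105)))) = 81488/(47855*((3*sqrt(35)))) = 81488*(sqrt(35)/105)/47855 = 81488*sqrt(35)/5024775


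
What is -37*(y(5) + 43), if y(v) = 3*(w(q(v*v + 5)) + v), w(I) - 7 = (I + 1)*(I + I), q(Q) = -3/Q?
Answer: -145151/50 ≈ -2903.0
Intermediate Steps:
w(I) = 7 + 2*I*(1 + I) (w(I) = 7 + (I + 1)*(I + I) = 7 + (1 + I)*(2*I) = 7 + 2*I*(1 + I))
y(v) = 21 - 18/(5 + v²) + 3*v + 54/(5 + v²)² (y(v) = 3*((7 + 2*(-3/(v*v + 5)) + 2*(-3/(v*v + 5))²) + v) = 3*((7 + 2*(-3/(v² + 5)) + 2*(-3/(v² + 5))²) + v) = 3*((7 + 2*(-3/(5 + v²)) + 2*(-3/(5 + v²))²) + v) = 3*((7 - 6/(5 + v²) + 2*(9/(5 + v²)²)) + v) = 3*((7 - 6/(5 + v²) + 18/(5 + v²)²) + v) = 3*(7 + v - 6/(5 + v²) + 18/(5 + v²)²) = 21 - 18/(5 + v²) + 3*v + 54/(5 + v²)²)
-37*(y(5) + 43) = -37*(3*(163 + 5⁵ + 7*5⁴ + 10*5³ + 25*5 + 64*5²)/(25 + 5⁴ + 10*5²) + 43) = -37*(3*(163 + 3125 + 7*625 + 10*125 + 125 + 64*25)/(25 + 625 + 10*25) + 43) = -37*(3*(163 + 3125 + 4375 + 1250 + 125 + 1600)/(25 + 625 + 250) + 43) = -37*(3*10638/900 + 43) = -37*(3*(1/900)*10638 + 43) = -37*(1773/50 + 43) = -37*3923/50 = -145151/50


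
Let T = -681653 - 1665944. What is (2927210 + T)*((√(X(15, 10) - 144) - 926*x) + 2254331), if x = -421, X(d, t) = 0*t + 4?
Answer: 1532599363501 + 1159226*I*√35 ≈ 1.5326e+12 + 6.8581e+6*I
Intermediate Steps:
X(d, t) = 4 (X(d, t) = 0 + 4 = 4)
T = -2347597
(2927210 + T)*((√(X(15, 10) - 144) - 926*x) + 2254331) = (2927210 - 2347597)*((√(4 - 144) - 926*(-421)) + 2254331) = 579613*((√(-140) + 389846) + 2254331) = 579613*((2*I*√35 + 389846) + 2254331) = 579613*((389846 + 2*I*√35) + 2254331) = 579613*(2644177 + 2*I*√35) = 1532599363501 + 1159226*I*√35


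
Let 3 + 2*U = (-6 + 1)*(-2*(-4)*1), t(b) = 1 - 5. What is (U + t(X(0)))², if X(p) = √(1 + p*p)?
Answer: 2601/4 ≈ 650.25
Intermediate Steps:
X(p) = √(1 + p²)
t(b) = -4
U = -43/2 (U = -3/2 + ((-6 + 1)*(-2*(-4)*1))/2 = -3/2 + (-40)/2 = -3/2 + (-5*8)/2 = -3/2 + (½)*(-40) = -3/2 - 20 = -43/2 ≈ -21.500)
(U + t(X(0)))² = (-43/2 - 4)² = (-51/2)² = 2601/4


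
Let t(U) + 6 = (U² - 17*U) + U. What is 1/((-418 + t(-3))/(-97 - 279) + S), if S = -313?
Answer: -376/117321 ≈ -0.0032049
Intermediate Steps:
t(U) = -6 + U² - 16*U (t(U) = -6 + ((U² - 17*U) + U) = -6 + (U² - 16*U) = -6 + U² - 16*U)
1/((-418 + t(-3))/(-97 - 279) + S) = 1/((-418 + (-6 + (-3)² - 16*(-3)))/(-97 - 279) - 313) = 1/((-418 + (-6 + 9 + 48))/(-376) - 313) = 1/((-418 + 51)*(-1/376) - 313) = 1/(-367*(-1/376) - 313) = 1/(367/376 - 313) = 1/(-117321/376) = -376/117321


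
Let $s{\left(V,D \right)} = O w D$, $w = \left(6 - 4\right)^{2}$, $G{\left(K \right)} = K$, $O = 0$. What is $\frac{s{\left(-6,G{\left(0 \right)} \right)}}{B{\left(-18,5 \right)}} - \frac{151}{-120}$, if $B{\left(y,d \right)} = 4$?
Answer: $\frac{151}{120} \approx 1.2583$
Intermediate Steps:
$w = 4$ ($w = 2^{2} = 4$)
$s{\left(V,D \right)} = 0$ ($s{\left(V,D \right)} = 0 \cdot 4 D = 0 D = 0$)
$\frac{s{\left(-6,G{\left(0 \right)} \right)}}{B{\left(-18,5 \right)}} - \frac{151}{-120} = \frac{0}{4} - \frac{151}{-120} = 0 \cdot \frac{1}{4} - - \frac{151}{120} = 0 + \frac{151}{120} = \frac{151}{120}$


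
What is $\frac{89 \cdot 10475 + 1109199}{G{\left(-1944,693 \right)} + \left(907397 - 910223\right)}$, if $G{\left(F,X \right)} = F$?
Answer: $- \frac{1020737}{2385} \approx -427.98$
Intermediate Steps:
$\frac{89 \cdot 10475 + 1109199}{G{\left(-1944,693 \right)} + \left(907397 - 910223\right)} = \frac{89 \cdot 10475 + 1109199}{-1944 + \left(907397 - 910223\right)} = \frac{932275 + 1109199}{-1944 - 2826} = \frac{2041474}{-4770} = 2041474 \left(- \frac{1}{4770}\right) = - \frac{1020737}{2385}$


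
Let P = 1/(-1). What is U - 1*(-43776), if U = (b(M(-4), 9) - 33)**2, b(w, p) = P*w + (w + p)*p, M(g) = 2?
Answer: 47872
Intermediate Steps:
P = -1
b(w, p) = -w + p*(p + w) (b(w, p) = -w + (w + p)*p = -w + (p + w)*p = -w + p*(p + w))
U = 4096 (U = ((9**2 - 1*2 + 9*2) - 33)**2 = ((81 - 2 + 18) - 33)**2 = (97 - 33)**2 = 64**2 = 4096)
U - 1*(-43776) = 4096 - 1*(-43776) = 4096 + 43776 = 47872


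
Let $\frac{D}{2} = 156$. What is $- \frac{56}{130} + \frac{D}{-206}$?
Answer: $- \frac{13024}{6695} \approx -1.9453$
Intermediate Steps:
$D = 312$ ($D = 2 \cdot 156 = 312$)
$- \frac{56}{130} + \frac{D}{-206} = - \frac{56}{130} + \frac{312}{-206} = \left(-56\right) \frac{1}{130} + 312 \left(- \frac{1}{206}\right) = - \frac{28}{65} - \frac{156}{103} = - \frac{13024}{6695}$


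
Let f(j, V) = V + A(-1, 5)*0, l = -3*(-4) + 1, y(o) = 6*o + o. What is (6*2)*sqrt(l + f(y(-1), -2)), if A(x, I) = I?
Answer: 12*sqrt(11) ≈ 39.799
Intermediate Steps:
y(o) = 7*o
l = 13 (l = 12 + 1 = 13)
f(j, V) = V (f(j, V) = V + 5*0 = V + 0 = V)
(6*2)*sqrt(l + f(y(-1), -2)) = (6*2)*sqrt(13 - 2) = 12*sqrt(11)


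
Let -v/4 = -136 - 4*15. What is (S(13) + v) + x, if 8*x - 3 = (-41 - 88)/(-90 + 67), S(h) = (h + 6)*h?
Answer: 94951/92 ≈ 1032.1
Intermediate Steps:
S(h) = h*(6 + h) (S(h) = (6 + h)*h = h*(6 + h))
x = 99/92 (x = 3/8 + ((-41 - 88)/(-90 + 67))/8 = 3/8 + (-129/(-23))/8 = 3/8 + (-129*(-1/23))/8 = 3/8 + (1/8)*(129/23) = 3/8 + 129/184 = 99/92 ≈ 1.0761)
v = 784 (v = -4*(-136 - 4*15) = -4*(-136 - 1*60) = -4*(-136 - 60) = -4*(-196) = 784)
(S(13) + v) + x = (13*(6 + 13) + 784) + 99/92 = (13*19 + 784) + 99/92 = (247 + 784) + 99/92 = 1031 + 99/92 = 94951/92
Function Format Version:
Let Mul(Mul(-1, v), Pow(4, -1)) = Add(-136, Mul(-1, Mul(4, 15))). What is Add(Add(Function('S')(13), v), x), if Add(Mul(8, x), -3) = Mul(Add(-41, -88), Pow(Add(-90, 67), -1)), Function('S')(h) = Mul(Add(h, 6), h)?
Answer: Rational(94951, 92) ≈ 1032.1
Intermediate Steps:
Function('S')(h) = Mul(h, Add(6, h)) (Function('S')(h) = Mul(Add(6, h), h) = Mul(h, Add(6, h)))
x = Rational(99, 92) (x = Add(Rational(3, 8), Mul(Rational(1, 8), Mul(Add(-41, -88), Pow(Add(-90, 67), -1)))) = Add(Rational(3, 8), Mul(Rational(1, 8), Mul(-129, Pow(-23, -1)))) = Add(Rational(3, 8), Mul(Rational(1, 8), Mul(-129, Rational(-1, 23)))) = Add(Rational(3, 8), Mul(Rational(1, 8), Rational(129, 23))) = Add(Rational(3, 8), Rational(129, 184)) = Rational(99, 92) ≈ 1.0761)
v = 784 (v = Mul(-4, Add(-136, Mul(-1, Mul(4, 15)))) = Mul(-4, Add(-136, Mul(-1, 60))) = Mul(-4, Add(-136, -60)) = Mul(-4, -196) = 784)
Add(Add(Function('S')(13), v), x) = Add(Add(Mul(13, Add(6, 13)), 784), Rational(99, 92)) = Add(Add(Mul(13, 19), 784), Rational(99, 92)) = Add(Add(247, 784), Rational(99, 92)) = Add(1031, Rational(99, 92)) = Rational(94951, 92)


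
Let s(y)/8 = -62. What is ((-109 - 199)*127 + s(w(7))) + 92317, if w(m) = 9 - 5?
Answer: 52705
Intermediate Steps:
w(m) = 4
s(y) = -496 (s(y) = 8*(-62) = -496)
((-109 - 199)*127 + s(w(7))) + 92317 = ((-109 - 199)*127 - 496) + 92317 = (-308*127 - 496) + 92317 = (-39116 - 496) + 92317 = -39612 + 92317 = 52705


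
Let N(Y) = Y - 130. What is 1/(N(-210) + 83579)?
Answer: 1/83239 ≈ 1.2014e-5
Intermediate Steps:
N(Y) = -130 + Y
1/(N(-210) + 83579) = 1/((-130 - 210) + 83579) = 1/(-340 + 83579) = 1/83239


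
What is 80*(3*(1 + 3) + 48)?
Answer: 4800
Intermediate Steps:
80*(3*(1 + 3) + 48) = 80*(3*4 + 48) = 80*(12 + 48) = 80*60 = 4800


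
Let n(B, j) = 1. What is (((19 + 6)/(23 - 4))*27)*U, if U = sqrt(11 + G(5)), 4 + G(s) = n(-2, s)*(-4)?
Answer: 675*sqrt(3)/19 ≈ 61.533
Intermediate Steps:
G(s) = -8 (G(s) = -4 + 1*(-4) = -4 - 4 = -8)
U = sqrt(3) (U = sqrt(11 - 8) = sqrt(3) ≈ 1.7320)
(((19 + 6)/(23 - 4))*27)*U = (((19 + 6)/(23 - 4))*27)*sqrt(3) = ((25/19)*27)*sqrt(3) = 675*sqrt(3)/19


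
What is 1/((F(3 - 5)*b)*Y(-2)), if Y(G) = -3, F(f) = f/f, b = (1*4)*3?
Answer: -1/36 ≈ -0.027778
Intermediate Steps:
b = 12 (b = 4*3 = 12)
F(f) = 1
1/((F(3 - 5)*b)*Y(-2)) = 1/((1*12)*(-3)) = 1/(12*(-3)) = 1/(-36) = -1/36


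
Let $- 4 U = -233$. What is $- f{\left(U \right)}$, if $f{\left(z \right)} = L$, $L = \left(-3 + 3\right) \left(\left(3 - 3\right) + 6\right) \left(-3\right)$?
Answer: $0$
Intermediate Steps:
$U = \frac{233}{4}$ ($U = \left(- \frac{1}{4}\right) \left(-233\right) = \frac{233}{4} \approx 58.25$)
$L = 0$ ($L = 0 \left(0 + 6\right) \left(-3\right) = 0 \cdot 6 \left(-3\right) = 0 \left(-3\right) = 0$)
$f{\left(z \right)} = 0$
$- f{\left(U \right)} = \left(-1\right) 0 = 0$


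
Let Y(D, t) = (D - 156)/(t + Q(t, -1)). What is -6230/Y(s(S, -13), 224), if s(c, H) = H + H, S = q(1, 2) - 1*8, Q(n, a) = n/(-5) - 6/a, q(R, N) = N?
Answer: 82414/13 ≈ 6339.5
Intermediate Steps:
Q(n, a) = -6/a - n/5 (Q(n, a) = n*(-1/5) - 6/a = -n/5 - 6/a = -6/a - n/5)
S = -6 (S = 2 - 1*8 = 2 - 8 = -6)
s(c, H) = 2*H
Y(D, t) = (-156 + D)/(6 + 4*t/5) (Y(D, t) = (D - 156)/(t + (-6/(-1) - t/5)) = (-156 + D)/(t + (-6*(-1) - t/5)) = (-156 + D)/(t + (6 - t/5)) = (-156 + D)/(6 + 4*t/5))
-6230/Y(s(S, -13), 224) = -6230*2*(15 + 2*224)/(5*(-156 + 2*(-13))) = -6230*2*(15 + 448)/(5*(-156 - 26)) = -6230/((5/2)*(-182)/463) = -6230/((5/2)*(1/463)*(-182)) = -6230/(-455/463) = -6230*(-463/455) = 82414/13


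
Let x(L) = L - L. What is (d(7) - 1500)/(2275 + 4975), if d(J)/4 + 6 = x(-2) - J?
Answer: -776/3625 ≈ -0.21407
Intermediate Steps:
x(L) = 0
d(J) = -24 - 4*J (d(J) = -24 + 4*(0 - J) = -24 + 4*(-J) = -24 - 4*J)
(d(7) - 1500)/(2275 + 4975) = ((-24 - 4*7) - 1500)/(2275 + 4975) = ((-24 - 28) - 1500)/7250 = (-52 - 1500)*(1/7250) = -1552*1/7250 = -776/3625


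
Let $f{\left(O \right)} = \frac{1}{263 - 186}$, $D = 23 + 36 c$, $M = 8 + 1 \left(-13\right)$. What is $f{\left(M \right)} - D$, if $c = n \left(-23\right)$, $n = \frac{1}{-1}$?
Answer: $- \frac{65526}{77} \approx -850.99$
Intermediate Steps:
$n = -1$
$M = -5$ ($M = 8 - 13 = -5$)
$c = 23$ ($c = \left(-1\right) \left(-23\right) = 23$)
$D = 851$ ($D = 23 + 36 \cdot 23 = 23 + 828 = 851$)
$f{\left(O \right)} = \frac{1}{77}$
$f{\left(M \right)} - D = \frac{1}{77} - 851 = - \frac{65526}{77}$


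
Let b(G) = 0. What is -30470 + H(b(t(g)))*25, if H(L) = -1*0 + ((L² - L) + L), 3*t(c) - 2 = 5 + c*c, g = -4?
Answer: -30470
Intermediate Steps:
t(c) = 7/3 + c²/3 (t(c) = ⅔ + (5 + c*c)/3 = ⅔ + (5 + c²)/3 = ⅔ + (5/3 + c²/3) = 7/3 + c²/3)
H(L) = L² (H(L) = 0 + L² = L²)
-30470 + H(b(t(g)))*25 = -30470 + 0²*25 = -30470 + 0*25 = -30470 + 0 = -30470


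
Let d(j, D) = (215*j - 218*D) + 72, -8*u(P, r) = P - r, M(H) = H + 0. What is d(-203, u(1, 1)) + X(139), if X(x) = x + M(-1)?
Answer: -43435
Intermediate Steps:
M(H) = H
u(P, r) = -P/8 + r/8 (u(P, r) = -(P - r)/8 = -P/8 + r/8)
X(x) = -1 + x (X(x) = x - 1 = -1 + x)
d(j, D) = 72 - 218*D + 215*j (d(j, D) = (-218*D + 215*j) + 72 = 72 - 218*D + 215*j)
d(-203, u(1, 1)) + X(139) = (72 - 218*(-1/8*1 + (1/8)*1) + 215*(-203)) + (-1 + 139) = (72 - 218*(-1/8 + 1/8) - 43645) + 138 = (72 - 218*0 - 43645) + 138 = (72 + 0 - 43645) + 138 = -43573 + 138 = -43435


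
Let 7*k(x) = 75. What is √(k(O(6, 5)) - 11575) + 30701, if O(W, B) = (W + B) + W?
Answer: 30701 + 5*I*√22666/7 ≈ 30701.0 + 107.54*I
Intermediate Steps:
O(W, B) = B + 2*W (O(W, B) = (B + W) + W = B + 2*W)
k(x) = 75/7 (k(x) = (⅐)*75 = 75/7)
√(k(O(6, 5)) - 11575) + 30701 = √(75/7 - 11575) + 30701 = √(-80950/7) + 30701 = 5*I*√22666/7 + 30701 = 30701 + 5*I*√22666/7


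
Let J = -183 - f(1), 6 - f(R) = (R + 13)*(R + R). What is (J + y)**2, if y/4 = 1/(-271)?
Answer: 1904013225/73441 ≈ 25926.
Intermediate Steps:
f(R) = 6 - 2*R*(13 + R) (f(R) = 6 - (R + 13)*(R + R) = 6 - (13 + R)*2*R = 6 - 2*R*(13 + R))
J = -161 (J = -183 - (6 - 26*1 - 2*1**2) = -183 - (6 - 26 - 2*1) = -183 - (6 - 26 - 2) = -183 - 1*(-22) = -183 + 22 = -161)
y = -4/271 (y = 4/(-271) = 4*(-1/271) = -4/271 ≈ -0.014760)
(J + y)**2 = (-161 - 4/271)**2 = (-43635/271)**2 = 1904013225/73441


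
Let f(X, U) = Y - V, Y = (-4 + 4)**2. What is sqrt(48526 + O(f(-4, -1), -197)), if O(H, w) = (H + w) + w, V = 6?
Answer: sqrt(48126) ≈ 219.38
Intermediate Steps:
Y = 0 (Y = 0**2 = 0)
f(X, U) = -6 (f(X, U) = 0 - 1*6 = 0 - 6 = -6)
O(H, w) = H + 2*w
sqrt(48526 + O(f(-4, -1), -197)) = sqrt(48526 + (-6 + 2*(-197))) = sqrt(48526 + (-6 - 394)) = sqrt(48526 - 400) = sqrt(48126)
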